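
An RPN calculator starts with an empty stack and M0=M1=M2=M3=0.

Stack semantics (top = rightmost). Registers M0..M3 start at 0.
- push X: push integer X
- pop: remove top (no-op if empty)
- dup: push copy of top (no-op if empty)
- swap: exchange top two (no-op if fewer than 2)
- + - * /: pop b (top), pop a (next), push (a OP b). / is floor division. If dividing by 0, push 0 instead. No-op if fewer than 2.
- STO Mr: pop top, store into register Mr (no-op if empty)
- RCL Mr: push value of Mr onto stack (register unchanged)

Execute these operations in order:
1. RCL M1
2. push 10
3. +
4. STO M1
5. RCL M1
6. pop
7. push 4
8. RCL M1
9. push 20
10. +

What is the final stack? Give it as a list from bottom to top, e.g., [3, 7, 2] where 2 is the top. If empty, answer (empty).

Answer: [4, 30]

Derivation:
After op 1 (RCL M1): stack=[0] mem=[0,0,0,0]
After op 2 (push 10): stack=[0,10] mem=[0,0,0,0]
After op 3 (+): stack=[10] mem=[0,0,0,0]
After op 4 (STO M1): stack=[empty] mem=[0,10,0,0]
After op 5 (RCL M1): stack=[10] mem=[0,10,0,0]
After op 6 (pop): stack=[empty] mem=[0,10,0,0]
After op 7 (push 4): stack=[4] mem=[0,10,0,0]
After op 8 (RCL M1): stack=[4,10] mem=[0,10,0,0]
After op 9 (push 20): stack=[4,10,20] mem=[0,10,0,0]
After op 10 (+): stack=[4,30] mem=[0,10,0,0]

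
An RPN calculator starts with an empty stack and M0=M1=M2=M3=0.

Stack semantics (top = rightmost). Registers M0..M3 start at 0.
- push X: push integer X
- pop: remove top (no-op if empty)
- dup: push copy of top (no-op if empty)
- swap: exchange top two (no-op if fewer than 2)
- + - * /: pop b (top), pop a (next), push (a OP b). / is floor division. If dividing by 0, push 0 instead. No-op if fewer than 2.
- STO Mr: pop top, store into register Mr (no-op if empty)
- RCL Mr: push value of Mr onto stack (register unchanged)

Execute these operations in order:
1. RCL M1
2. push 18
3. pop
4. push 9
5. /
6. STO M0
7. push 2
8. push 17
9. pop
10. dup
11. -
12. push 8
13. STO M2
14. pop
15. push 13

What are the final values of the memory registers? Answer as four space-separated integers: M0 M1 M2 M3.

After op 1 (RCL M1): stack=[0] mem=[0,0,0,0]
After op 2 (push 18): stack=[0,18] mem=[0,0,0,0]
After op 3 (pop): stack=[0] mem=[0,0,0,0]
After op 4 (push 9): stack=[0,9] mem=[0,0,0,0]
After op 5 (/): stack=[0] mem=[0,0,0,0]
After op 6 (STO M0): stack=[empty] mem=[0,0,0,0]
After op 7 (push 2): stack=[2] mem=[0,0,0,0]
After op 8 (push 17): stack=[2,17] mem=[0,0,0,0]
After op 9 (pop): stack=[2] mem=[0,0,0,0]
After op 10 (dup): stack=[2,2] mem=[0,0,0,0]
After op 11 (-): stack=[0] mem=[0,0,0,0]
After op 12 (push 8): stack=[0,8] mem=[0,0,0,0]
After op 13 (STO M2): stack=[0] mem=[0,0,8,0]
After op 14 (pop): stack=[empty] mem=[0,0,8,0]
After op 15 (push 13): stack=[13] mem=[0,0,8,0]

Answer: 0 0 8 0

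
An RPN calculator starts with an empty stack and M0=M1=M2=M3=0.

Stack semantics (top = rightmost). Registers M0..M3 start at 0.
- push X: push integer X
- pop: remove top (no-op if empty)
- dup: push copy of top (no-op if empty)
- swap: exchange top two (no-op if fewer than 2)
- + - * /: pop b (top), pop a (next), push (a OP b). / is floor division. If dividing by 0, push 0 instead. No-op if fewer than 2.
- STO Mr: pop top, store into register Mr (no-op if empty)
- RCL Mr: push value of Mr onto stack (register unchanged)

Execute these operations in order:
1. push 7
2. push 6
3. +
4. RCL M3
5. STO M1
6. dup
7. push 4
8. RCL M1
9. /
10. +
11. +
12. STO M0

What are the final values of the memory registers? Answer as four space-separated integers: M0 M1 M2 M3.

Answer: 26 0 0 0

Derivation:
After op 1 (push 7): stack=[7] mem=[0,0,0,0]
After op 2 (push 6): stack=[7,6] mem=[0,0,0,0]
After op 3 (+): stack=[13] mem=[0,0,0,0]
After op 4 (RCL M3): stack=[13,0] mem=[0,0,0,0]
After op 5 (STO M1): stack=[13] mem=[0,0,0,0]
After op 6 (dup): stack=[13,13] mem=[0,0,0,0]
After op 7 (push 4): stack=[13,13,4] mem=[0,0,0,0]
After op 8 (RCL M1): stack=[13,13,4,0] mem=[0,0,0,0]
After op 9 (/): stack=[13,13,0] mem=[0,0,0,0]
After op 10 (+): stack=[13,13] mem=[0,0,0,0]
After op 11 (+): stack=[26] mem=[0,0,0,0]
After op 12 (STO M0): stack=[empty] mem=[26,0,0,0]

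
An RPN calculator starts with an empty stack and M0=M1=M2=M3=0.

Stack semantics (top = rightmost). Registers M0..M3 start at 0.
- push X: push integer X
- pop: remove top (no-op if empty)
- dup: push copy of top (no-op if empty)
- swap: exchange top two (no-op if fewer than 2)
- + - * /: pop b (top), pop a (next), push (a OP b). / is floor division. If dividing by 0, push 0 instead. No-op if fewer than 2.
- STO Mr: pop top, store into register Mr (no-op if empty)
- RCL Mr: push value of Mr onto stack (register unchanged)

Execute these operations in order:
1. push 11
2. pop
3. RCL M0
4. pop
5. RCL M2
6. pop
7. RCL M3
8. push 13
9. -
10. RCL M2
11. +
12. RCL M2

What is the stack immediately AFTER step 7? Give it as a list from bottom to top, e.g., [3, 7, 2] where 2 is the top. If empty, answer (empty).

After op 1 (push 11): stack=[11] mem=[0,0,0,0]
After op 2 (pop): stack=[empty] mem=[0,0,0,0]
After op 3 (RCL M0): stack=[0] mem=[0,0,0,0]
After op 4 (pop): stack=[empty] mem=[0,0,0,0]
After op 5 (RCL M2): stack=[0] mem=[0,0,0,0]
After op 6 (pop): stack=[empty] mem=[0,0,0,0]
After op 7 (RCL M3): stack=[0] mem=[0,0,0,0]

[0]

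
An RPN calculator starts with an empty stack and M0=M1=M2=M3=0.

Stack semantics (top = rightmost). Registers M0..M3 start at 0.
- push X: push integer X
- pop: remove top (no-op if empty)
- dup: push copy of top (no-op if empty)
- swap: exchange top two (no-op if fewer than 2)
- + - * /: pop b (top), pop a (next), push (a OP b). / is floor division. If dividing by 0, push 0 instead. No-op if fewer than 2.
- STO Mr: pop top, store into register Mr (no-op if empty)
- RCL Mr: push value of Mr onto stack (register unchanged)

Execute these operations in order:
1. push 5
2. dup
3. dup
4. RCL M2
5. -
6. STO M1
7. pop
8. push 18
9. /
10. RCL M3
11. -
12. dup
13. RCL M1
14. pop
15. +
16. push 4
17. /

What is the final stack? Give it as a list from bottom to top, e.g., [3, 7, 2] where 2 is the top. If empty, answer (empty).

After op 1 (push 5): stack=[5] mem=[0,0,0,0]
After op 2 (dup): stack=[5,5] mem=[0,0,0,0]
After op 3 (dup): stack=[5,5,5] mem=[0,0,0,0]
After op 4 (RCL M2): stack=[5,5,5,0] mem=[0,0,0,0]
After op 5 (-): stack=[5,5,5] mem=[0,0,0,0]
After op 6 (STO M1): stack=[5,5] mem=[0,5,0,0]
After op 7 (pop): stack=[5] mem=[0,5,0,0]
After op 8 (push 18): stack=[5,18] mem=[0,5,0,0]
After op 9 (/): stack=[0] mem=[0,5,0,0]
After op 10 (RCL M3): stack=[0,0] mem=[0,5,0,0]
After op 11 (-): stack=[0] mem=[0,5,0,0]
After op 12 (dup): stack=[0,0] mem=[0,5,0,0]
After op 13 (RCL M1): stack=[0,0,5] mem=[0,5,0,0]
After op 14 (pop): stack=[0,0] mem=[0,5,0,0]
After op 15 (+): stack=[0] mem=[0,5,0,0]
After op 16 (push 4): stack=[0,4] mem=[0,5,0,0]
After op 17 (/): stack=[0] mem=[0,5,0,0]

Answer: [0]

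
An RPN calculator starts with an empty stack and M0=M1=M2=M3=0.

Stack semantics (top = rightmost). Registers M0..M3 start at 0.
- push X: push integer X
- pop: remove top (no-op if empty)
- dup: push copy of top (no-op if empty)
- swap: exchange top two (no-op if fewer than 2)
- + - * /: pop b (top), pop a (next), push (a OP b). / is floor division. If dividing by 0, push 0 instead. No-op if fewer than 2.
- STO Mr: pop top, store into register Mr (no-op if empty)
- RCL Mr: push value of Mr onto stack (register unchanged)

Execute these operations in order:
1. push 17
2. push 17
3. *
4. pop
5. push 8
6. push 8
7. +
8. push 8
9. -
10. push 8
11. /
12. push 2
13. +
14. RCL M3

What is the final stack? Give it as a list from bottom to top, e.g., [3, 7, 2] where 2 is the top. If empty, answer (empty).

After op 1 (push 17): stack=[17] mem=[0,0,0,0]
After op 2 (push 17): stack=[17,17] mem=[0,0,0,0]
After op 3 (*): stack=[289] mem=[0,0,0,0]
After op 4 (pop): stack=[empty] mem=[0,0,0,0]
After op 5 (push 8): stack=[8] mem=[0,0,0,0]
After op 6 (push 8): stack=[8,8] mem=[0,0,0,0]
After op 7 (+): stack=[16] mem=[0,0,0,0]
After op 8 (push 8): stack=[16,8] mem=[0,0,0,0]
After op 9 (-): stack=[8] mem=[0,0,0,0]
After op 10 (push 8): stack=[8,8] mem=[0,0,0,0]
After op 11 (/): stack=[1] mem=[0,0,0,0]
After op 12 (push 2): stack=[1,2] mem=[0,0,0,0]
After op 13 (+): stack=[3] mem=[0,0,0,0]
After op 14 (RCL M3): stack=[3,0] mem=[0,0,0,0]

Answer: [3, 0]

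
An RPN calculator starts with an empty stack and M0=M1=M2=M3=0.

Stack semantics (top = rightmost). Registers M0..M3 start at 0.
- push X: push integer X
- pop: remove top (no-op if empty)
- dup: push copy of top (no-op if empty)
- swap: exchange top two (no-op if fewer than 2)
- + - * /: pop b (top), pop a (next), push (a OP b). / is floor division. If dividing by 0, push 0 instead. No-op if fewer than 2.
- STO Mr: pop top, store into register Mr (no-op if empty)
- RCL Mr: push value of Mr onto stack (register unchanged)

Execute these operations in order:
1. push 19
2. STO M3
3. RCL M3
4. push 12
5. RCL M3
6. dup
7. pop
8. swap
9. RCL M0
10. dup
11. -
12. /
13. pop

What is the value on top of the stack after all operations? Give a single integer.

After op 1 (push 19): stack=[19] mem=[0,0,0,0]
After op 2 (STO M3): stack=[empty] mem=[0,0,0,19]
After op 3 (RCL M3): stack=[19] mem=[0,0,0,19]
After op 4 (push 12): stack=[19,12] mem=[0,0,0,19]
After op 5 (RCL M3): stack=[19,12,19] mem=[0,0,0,19]
After op 6 (dup): stack=[19,12,19,19] mem=[0,0,0,19]
After op 7 (pop): stack=[19,12,19] mem=[0,0,0,19]
After op 8 (swap): stack=[19,19,12] mem=[0,0,0,19]
After op 9 (RCL M0): stack=[19,19,12,0] mem=[0,0,0,19]
After op 10 (dup): stack=[19,19,12,0,0] mem=[0,0,0,19]
After op 11 (-): stack=[19,19,12,0] mem=[0,0,0,19]
After op 12 (/): stack=[19,19,0] mem=[0,0,0,19]
After op 13 (pop): stack=[19,19] mem=[0,0,0,19]

Answer: 19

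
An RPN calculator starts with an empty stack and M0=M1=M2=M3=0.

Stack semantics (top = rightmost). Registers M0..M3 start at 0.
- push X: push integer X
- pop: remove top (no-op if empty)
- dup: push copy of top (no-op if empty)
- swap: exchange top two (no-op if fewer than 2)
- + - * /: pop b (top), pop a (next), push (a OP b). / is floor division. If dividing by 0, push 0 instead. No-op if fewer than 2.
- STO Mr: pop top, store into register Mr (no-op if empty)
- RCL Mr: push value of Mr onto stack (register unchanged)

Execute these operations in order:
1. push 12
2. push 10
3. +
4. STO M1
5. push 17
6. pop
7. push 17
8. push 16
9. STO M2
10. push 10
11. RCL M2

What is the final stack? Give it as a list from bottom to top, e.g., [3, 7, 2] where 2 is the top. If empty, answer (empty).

Answer: [17, 10, 16]

Derivation:
After op 1 (push 12): stack=[12] mem=[0,0,0,0]
After op 2 (push 10): stack=[12,10] mem=[0,0,0,0]
After op 3 (+): stack=[22] mem=[0,0,0,0]
After op 4 (STO M1): stack=[empty] mem=[0,22,0,0]
After op 5 (push 17): stack=[17] mem=[0,22,0,0]
After op 6 (pop): stack=[empty] mem=[0,22,0,0]
After op 7 (push 17): stack=[17] mem=[0,22,0,0]
After op 8 (push 16): stack=[17,16] mem=[0,22,0,0]
After op 9 (STO M2): stack=[17] mem=[0,22,16,0]
After op 10 (push 10): stack=[17,10] mem=[0,22,16,0]
After op 11 (RCL M2): stack=[17,10,16] mem=[0,22,16,0]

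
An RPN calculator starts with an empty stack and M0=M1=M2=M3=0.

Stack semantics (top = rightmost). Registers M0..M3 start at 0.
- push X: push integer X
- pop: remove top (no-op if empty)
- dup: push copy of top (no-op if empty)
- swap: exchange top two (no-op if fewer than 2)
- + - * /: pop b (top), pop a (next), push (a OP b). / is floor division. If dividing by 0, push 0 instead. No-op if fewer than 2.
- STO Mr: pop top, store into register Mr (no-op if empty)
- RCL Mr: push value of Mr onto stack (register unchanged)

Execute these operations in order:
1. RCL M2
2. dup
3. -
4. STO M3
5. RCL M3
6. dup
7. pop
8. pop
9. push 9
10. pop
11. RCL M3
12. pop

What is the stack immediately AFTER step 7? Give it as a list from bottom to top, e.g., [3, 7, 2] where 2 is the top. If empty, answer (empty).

After op 1 (RCL M2): stack=[0] mem=[0,0,0,0]
After op 2 (dup): stack=[0,0] mem=[0,0,0,0]
After op 3 (-): stack=[0] mem=[0,0,0,0]
After op 4 (STO M3): stack=[empty] mem=[0,0,0,0]
After op 5 (RCL M3): stack=[0] mem=[0,0,0,0]
After op 6 (dup): stack=[0,0] mem=[0,0,0,0]
After op 7 (pop): stack=[0] mem=[0,0,0,0]

[0]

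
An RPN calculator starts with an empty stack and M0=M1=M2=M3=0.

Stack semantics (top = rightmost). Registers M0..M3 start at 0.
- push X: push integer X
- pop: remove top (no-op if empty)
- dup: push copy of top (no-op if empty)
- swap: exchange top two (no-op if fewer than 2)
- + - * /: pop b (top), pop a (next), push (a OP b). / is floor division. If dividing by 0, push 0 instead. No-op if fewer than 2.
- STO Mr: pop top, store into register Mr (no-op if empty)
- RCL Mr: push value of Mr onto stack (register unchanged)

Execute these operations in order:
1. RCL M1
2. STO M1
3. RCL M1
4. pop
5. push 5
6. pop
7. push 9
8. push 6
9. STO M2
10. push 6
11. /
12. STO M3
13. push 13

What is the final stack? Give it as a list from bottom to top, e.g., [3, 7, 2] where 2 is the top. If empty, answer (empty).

Answer: [13]

Derivation:
After op 1 (RCL M1): stack=[0] mem=[0,0,0,0]
After op 2 (STO M1): stack=[empty] mem=[0,0,0,0]
After op 3 (RCL M1): stack=[0] mem=[0,0,0,0]
After op 4 (pop): stack=[empty] mem=[0,0,0,0]
After op 5 (push 5): stack=[5] mem=[0,0,0,0]
After op 6 (pop): stack=[empty] mem=[0,0,0,0]
After op 7 (push 9): stack=[9] mem=[0,0,0,0]
After op 8 (push 6): stack=[9,6] mem=[0,0,0,0]
After op 9 (STO M2): stack=[9] mem=[0,0,6,0]
After op 10 (push 6): stack=[9,6] mem=[0,0,6,0]
After op 11 (/): stack=[1] mem=[0,0,6,0]
After op 12 (STO M3): stack=[empty] mem=[0,0,6,1]
After op 13 (push 13): stack=[13] mem=[0,0,6,1]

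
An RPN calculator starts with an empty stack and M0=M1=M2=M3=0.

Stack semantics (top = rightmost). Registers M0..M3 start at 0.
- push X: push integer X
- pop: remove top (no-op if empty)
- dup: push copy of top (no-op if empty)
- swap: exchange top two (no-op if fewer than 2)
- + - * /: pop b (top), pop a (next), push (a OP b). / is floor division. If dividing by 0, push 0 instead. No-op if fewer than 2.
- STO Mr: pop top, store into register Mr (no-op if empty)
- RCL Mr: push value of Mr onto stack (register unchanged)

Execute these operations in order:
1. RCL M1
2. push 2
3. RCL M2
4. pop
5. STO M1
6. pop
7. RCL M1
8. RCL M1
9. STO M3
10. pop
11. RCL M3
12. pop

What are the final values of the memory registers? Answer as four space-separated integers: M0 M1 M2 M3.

After op 1 (RCL M1): stack=[0] mem=[0,0,0,0]
After op 2 (push 2): stack=[0,2] mem=[0,0,0,0]
After op 3 (RCL M2): stack=[0,2,0] mem=[0,0,0,0]
After op 4 (pop): stack=[0,2] mem=[0,0,0,0]
After op 5 (STO M1): stack=[0] mem=[0,2,0,0]
After op 6 (pop): stack=[empty] mem=[0,2,0,0]
After op 7 (RCL M1): stack=[2] mem=[0,2,0,0]
After op 8 (RCL M1): stack=[2,2] mem=[0,2,0,0]
After op 9 (STO M3): stack=[2] mem=[0,2,0,2]
After op 10 (pop): stack=[empty] mem=[0,2,0,2]
After op 11 (RCL M3): stack=[2] mem=[0,2,0,2]
After op 12 (pop): stack=[empty] mem=[0,2,0,2]

Answer: 0 2 0 2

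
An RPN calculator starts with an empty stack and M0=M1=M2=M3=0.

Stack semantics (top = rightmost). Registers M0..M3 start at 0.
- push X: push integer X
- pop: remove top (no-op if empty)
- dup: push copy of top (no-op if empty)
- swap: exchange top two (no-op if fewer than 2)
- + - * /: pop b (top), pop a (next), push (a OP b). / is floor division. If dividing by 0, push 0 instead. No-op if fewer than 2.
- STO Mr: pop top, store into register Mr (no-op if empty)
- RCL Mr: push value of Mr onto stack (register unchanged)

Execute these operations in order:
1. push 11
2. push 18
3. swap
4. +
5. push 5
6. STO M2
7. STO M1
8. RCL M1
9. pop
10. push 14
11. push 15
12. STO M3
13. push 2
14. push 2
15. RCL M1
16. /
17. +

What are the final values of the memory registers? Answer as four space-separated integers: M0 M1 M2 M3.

After op 1 (push 11): stack=[11] mem=[0,0,0,0]
After op 2 (push 18): stack=[11,18] mem=[0,0,0,0]
After op 3 (swap): stack=[18,11] mem=[0,0,0,0]
After op 4 (+): stack=[29] mem=[0,0,0,0]
After op 5 (push 5): stack=[29,5] mem=[0,0,0,0]
After op 6 (STO M2): stack=[29] mem=[0,0,5,0]
After op 7 (STO M1): stack=[empty] mem=[0,29,5,0]
After op 8 (RCL M1): stack=[29] mem=[0,29,5,0]
After op 9 (pop): stack=[empty] mem=[0,29,5,0]
After op 10 (push 14): stack=[14] mem=[0,29,5,0]
After op 11 (push 15): stack=[14,15] mem=[0,29,5,0]
After op 12 (STO M3): stack=[14] mem=[0,29,5,15]
After op 13 (push 2): stack=[14,2] mem=[0,29,5,15]
After op 14 (push 2): stack=[14,2,2] mem=[0,29,5,15]
After op 15 (RCL M1): stack=[14,2,2,29] mem=[0,29,5,15]
After op 16 (/): stack=[14,2,0] mem=[0,29,5,15]
After op 17 (+): stack=[14,2] mem=[0,29,5,15]

Answer: 0 29 5 15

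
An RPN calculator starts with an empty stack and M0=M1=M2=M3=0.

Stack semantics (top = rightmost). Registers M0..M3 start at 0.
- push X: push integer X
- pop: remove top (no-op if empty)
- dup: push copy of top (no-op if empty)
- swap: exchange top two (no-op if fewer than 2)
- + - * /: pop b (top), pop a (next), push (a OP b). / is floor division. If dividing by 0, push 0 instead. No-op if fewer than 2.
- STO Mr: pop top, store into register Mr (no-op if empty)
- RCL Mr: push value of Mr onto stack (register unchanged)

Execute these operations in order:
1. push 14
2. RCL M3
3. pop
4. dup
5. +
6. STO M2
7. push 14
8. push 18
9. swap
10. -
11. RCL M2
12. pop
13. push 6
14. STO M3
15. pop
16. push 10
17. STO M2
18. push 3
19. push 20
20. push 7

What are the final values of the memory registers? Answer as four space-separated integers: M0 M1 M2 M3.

After op 1 (push 14): stack=[14] mem=[0,0,0,0]
After op 2 (RCL M3): stack=[14,0] mem=[0,0,0,0]
After op 3 (pop): stack=[14] mem=[0,0,0,0]
After op 4 (dup): stack=[14,14] mem=[0,0,0,0]
After op 5 (+): stack=[28] mem=[0,0,0,0]
After op 6 (STO M2): stack=[empty] mem=[0,0,28,0]
After op 7 (push 14): stack=[14] mem=[0,0,28,0]
After op 8 (push 18): stack=[14,18] mem=[0,0,28,0]
After op 9 (swap): stack=[18,14] mem=[0,0,28,0]
After op 10 (-): stack=[4] mem=[0,0,28,0]
After op 11 (RCL M2): stack=[4,28] mem=[0,0,28,0]
After op 12 (pop): stack=[4] mem=[0,0,28,0]
After op 13 (push 6): stack=[4,6] mem=[0,0,28,0]
After op 14 (STO M3): stack=[4] mem=[0,0,28,6]
After op 15 (pop): stack=[empty] mem=[0,0,28,6]
After op 16 (push 10): stack=[10] mem=[0,0,28,6]
After op 17 (STO M2): stack=[empty] mem=[0,0,10,6]
After op 18 (push 3): stack=[3] mem=[0,0,10,6]
After op 19 (push 20): stack=[3,20] mem=[0,0,10,6]
After op 20 (push 7): stack=[3,20,7] mem=[0,0,10,6]

Answer: 0 0 10 6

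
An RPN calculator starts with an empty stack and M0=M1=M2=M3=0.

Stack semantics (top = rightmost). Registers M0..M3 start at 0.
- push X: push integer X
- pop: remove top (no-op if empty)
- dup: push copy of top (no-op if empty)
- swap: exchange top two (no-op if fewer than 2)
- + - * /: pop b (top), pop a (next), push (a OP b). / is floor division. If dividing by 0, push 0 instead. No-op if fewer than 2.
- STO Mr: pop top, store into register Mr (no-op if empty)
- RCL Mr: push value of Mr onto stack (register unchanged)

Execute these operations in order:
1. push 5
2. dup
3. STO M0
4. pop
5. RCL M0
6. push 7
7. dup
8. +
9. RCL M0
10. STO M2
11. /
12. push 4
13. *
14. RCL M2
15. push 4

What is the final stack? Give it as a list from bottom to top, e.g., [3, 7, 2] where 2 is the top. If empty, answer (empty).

After op 1 (push 5): stack=[5] mem=[0,0,0,0]
After op 2 (dup): stack=[5,5] mem=[0,0,0,0]
After op 3 (STO M0): stack=[5] mem=[5,0,0,0]
After op 4 (pop): stack=[empty] mem=[5,0,0,0]
After op 5 (RCL M0): stack=[5] mem=[5,0,0,0]
After op 6 (push 7): stack=[5,7] mem=[5,0,0,0]
After op 7 (dup): stack=[5,7,7] mem=[5,0,0,0]
After op 8 (+): stack=[5,14] mem=[5,0,0,0]
After op 9 (RCL M0): stack=[5,14,5] mem=[5,0,0,0]
After op 10 (STO M2): stack=[5,14] mem=[5,0,5,0]
After op 11 (/): stack=[0] mem=[5,0,5,0]
After op 12 (push 4): stack=[0,4] mem=[5,0,5,0]
After op 13 (*): stack=[0] mem=[5,0,5,0]
After op 14 (RCL M2): stack=[0,5] mem=[5,0,5,0]
After op 15 (push 4): stack=[0,5,4] mem=[5,0,5,0]

Answer: [0, 5, 4]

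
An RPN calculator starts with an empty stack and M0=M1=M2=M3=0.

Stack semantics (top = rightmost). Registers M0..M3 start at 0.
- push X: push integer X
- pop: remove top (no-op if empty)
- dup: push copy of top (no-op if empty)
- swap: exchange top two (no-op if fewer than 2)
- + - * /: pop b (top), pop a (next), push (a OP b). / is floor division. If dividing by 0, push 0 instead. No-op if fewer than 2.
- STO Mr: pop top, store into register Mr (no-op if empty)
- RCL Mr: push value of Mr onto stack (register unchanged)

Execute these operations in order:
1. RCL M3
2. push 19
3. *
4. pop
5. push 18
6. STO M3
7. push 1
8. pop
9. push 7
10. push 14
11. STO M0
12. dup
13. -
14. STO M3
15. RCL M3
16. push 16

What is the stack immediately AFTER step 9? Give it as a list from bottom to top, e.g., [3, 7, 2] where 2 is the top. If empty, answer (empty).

After op 1 (RCL M3): stack=[0] mem=[0,0,0,0]
After op 2 (push 19): stack=[0,19] mem=[0,0,0,0]
After op 3 (*): stack=[0] mem=[0,0,0,0]
After op 4 (pop): stack=[empty] mem=[0,0,0,0]
After op 5 (push 18): stack=[18] mem=[0,0,0,0]
After op 6 (STO M3): stack=[empty] mem=[0,0,0,18]
After op 7 (push 1): stack=[1] mem=[0,0,0,18]
After op 8 (pop): stack=[empty] mem=[0,0,0,18]
After op 9 (push 7): stack=[7] mem=[0,0,0,18]

[7]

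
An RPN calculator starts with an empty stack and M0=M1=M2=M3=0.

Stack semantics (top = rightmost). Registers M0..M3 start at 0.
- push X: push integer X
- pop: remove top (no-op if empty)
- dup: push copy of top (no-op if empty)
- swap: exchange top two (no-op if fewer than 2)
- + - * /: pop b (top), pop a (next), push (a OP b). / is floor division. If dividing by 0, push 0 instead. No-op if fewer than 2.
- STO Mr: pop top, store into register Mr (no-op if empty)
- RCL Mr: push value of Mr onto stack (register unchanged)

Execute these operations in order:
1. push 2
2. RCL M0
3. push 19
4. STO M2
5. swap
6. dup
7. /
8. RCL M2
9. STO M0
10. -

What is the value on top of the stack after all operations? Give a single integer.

After op 1 (push 2): stack=[2] mem=[0,0,0,0]
After op 2 (RCL M0): stack=[2,0] mem=[0,0,0,0]
After op 3 (push 19): stack=[2,0,19] mem=[0,0,0,0]
After op 4 (STO M2): stack=[2,0] mem=[0,0,19,0]
After op 5 (swap): stack=[0,2] mem=[0,0,19,0]
After op 6 (dup): stack=[0,2,2] mem=[0,0,19,0]
After op 7 (/): stack=[0,1] mem=[0,0,19,0]
After op 8 (RCL M2): stack=[0,1,19] mem=[0,0,19,0]
After op 9 (STO M0): stack=[0,1] mem=[19,0,19,0]
After op 10 (-): stack=[-1] mem=[19,0,19,0]

Answer: -1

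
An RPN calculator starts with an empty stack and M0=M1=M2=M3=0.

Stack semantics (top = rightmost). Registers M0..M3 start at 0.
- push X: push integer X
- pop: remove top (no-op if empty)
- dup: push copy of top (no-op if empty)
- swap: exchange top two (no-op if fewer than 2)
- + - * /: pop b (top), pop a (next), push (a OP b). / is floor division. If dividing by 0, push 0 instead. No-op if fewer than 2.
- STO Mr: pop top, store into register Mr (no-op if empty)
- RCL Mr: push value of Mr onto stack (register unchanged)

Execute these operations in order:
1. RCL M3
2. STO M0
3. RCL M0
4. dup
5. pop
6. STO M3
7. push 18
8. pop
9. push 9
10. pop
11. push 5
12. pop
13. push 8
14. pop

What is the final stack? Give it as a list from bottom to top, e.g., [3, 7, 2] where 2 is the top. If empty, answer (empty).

Answer: (empty)

Derivation:
After op 1 (RCL M3): stack=[0] mem=[0,0,0,0]
After op 2 (STO M0): stack=[empty] mem=[0,0,0,0]
After op 3 (RCL M0): stack=[0] mem=[0,0,0,0]
After op 4 (dup): stack=[0,0] mem=[0,0,0,0]
After op 5 (pop): stack=[0] mem=[0,0,0,0]
After op 6 (STO M3): stack=[empty] mem=[0,0,0,0]
After op 7 (push 18): stack=[18] mem=[0,0,0,0]
After op 8 (pop): stack=[empty] mem=[0,0,0,0]
After op 9 (push 9): stack=[9] mem=[0,0,0,0]
After op 10 (pop): stack=[empty] mem=[0,0,0,0]
After op 11 (push 5): stack=[5] mem=[0,0,0,0]
After op 12 (pop): stack=[empty] mem=[0,0,0,0]
After op 13 (push 8): stack=[8] mem=[0,0,0,0]
After op 14 (pop): stack=[empty] mem=[0,0,0,0]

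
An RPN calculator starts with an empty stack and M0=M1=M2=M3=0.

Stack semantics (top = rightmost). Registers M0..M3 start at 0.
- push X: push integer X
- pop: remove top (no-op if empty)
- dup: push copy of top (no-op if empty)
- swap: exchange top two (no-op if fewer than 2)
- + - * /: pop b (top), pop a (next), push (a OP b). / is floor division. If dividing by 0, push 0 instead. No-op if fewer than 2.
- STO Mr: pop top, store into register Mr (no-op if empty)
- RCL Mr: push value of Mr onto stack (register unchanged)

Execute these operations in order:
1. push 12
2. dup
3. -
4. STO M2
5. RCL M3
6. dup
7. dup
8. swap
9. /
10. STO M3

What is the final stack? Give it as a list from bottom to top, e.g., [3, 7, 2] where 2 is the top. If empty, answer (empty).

Answer: [0]

Derivation:
After op 1 (push 12): stack=[12] mem=[0,0,0,0]
After op 2 (dup): stack=[12,12] mem=[0,0,0,0]
After op 3 (-): stack=[0] mem=[0,0,0,0]
After op 4 (STO M2): stack=[empty] mem=[0,0,0,0]
After op 5 (RCL M3): stack=[0] mem=[0,0,0,0]
After op 6 (dup): stack=[0,0] mem=[0,0,0,0]
After op 7 (dup): stack=[0,0,0] mem=[0,0,0,0]
After op 8 (swap): stack=[0,0,0] mem=[0,0,0,0]
After op 9 (/): stack=[0,0] mem=[0,0,0,0]
After op 10 (STO M3): stack=[0] mem=[0,0,0,0]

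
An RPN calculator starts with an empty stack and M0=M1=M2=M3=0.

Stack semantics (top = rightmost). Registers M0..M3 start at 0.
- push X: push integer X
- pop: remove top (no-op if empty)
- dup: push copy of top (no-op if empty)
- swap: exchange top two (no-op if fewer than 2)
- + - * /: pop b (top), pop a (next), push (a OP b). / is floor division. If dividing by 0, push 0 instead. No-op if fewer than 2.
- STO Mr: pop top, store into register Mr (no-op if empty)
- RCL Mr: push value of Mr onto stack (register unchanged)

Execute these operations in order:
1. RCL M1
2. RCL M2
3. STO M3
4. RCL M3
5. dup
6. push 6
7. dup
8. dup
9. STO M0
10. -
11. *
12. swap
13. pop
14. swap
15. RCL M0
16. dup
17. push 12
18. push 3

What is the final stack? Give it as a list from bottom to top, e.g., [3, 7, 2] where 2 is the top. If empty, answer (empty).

After op 1 (RCL M1): stack=[0] mem=[0,0,0,0]
After op 2 (RCL M2): stack=[0,0] mem=[0,0,0,0]
After op 3 (STO M3): stack=[0] mem=[0,0,0,0]
After op 4 (RCL M3): stack=[0,0] mem=[0,0,0,0]
After op 5 (dup): stack=[0,0,0] mem=[0,0,0,0]
After op 6 (push 6): stack=[0,0,0,6] mem=[0,0,0,0]
After op 7 (dup): stack=[0,0,0,6,6] mem=[0,0,0,0]
After op 8 (dup): stack=[0,0,0,6,6,6] mem=[0,0,0,0]
After op 9 (STO M0): stack=[0,0,0,6,6] mem=[6,0,0,0]
After op 10 (-): stack=[0,0,0,0] mem=[6,0,0,0]
After op 11 (*): stack=[0,0,0] mem=[6,0,0,0]
After op 12 (swap): stack=[0,0,0] mem=[6,0,0,0]
After op 13 (pop): stack=[0,0] mem=[6,0,0,0]
After op 14 (swap): stack=[0,0] mem=[6,0,0,0]
After op 15 (RCL M0): stack=[0,0,6] mem=[6,0,0,0]
After op 16 (dup): stack=[0,0,6,6] mem=[6,0,0,0]
After op 17 (push 12): stack=[0,0,6,6,12] mem=[6,0,0,0]
After op 18 (push 3): stack=[0,0,6,6,12,3] mem=[6,0,0,0]

Answer: [0, 0, 6, 6, 12, 3]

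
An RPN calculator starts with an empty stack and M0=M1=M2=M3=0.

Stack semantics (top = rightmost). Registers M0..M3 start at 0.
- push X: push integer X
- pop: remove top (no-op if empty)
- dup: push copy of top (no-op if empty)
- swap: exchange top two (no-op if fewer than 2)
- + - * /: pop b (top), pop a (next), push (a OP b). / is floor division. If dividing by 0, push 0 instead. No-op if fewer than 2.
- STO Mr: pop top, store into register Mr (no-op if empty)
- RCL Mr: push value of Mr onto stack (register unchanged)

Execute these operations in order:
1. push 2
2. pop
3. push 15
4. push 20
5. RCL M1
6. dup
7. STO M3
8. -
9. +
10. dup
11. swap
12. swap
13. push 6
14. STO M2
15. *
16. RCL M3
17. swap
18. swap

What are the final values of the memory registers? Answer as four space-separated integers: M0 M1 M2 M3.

Answer: 0 0 6 0

Derivation:
After op 1 (push 2): stack=[2] mem=[0,0,0,0]
After op 2 (pop): stack=[empty] mem=[0,0,0,0]
After op 3 (push 15): stack=[15] mem=[0,0,0,0]
After op 4 (push 20): stack=[15,20] mem=[0,0,0,0]
After op 5 (RCL M1): stack=[15,20,0] mem=[0,0,0,0]
After op 6 (dup): stack=[15,20,0,0] mem=[0,0,0,0]
After op 7 (STO M3): stack=[15,20,0] mem=[0,0,0,0]
After op 8 (-): stack=[15,20] mem=[0,0,0,0]
After op 9 (+): stack=[35] mem=[0,0,0,0]
After op 10 (dup): stack=[35,35] mem=[0,0,0,0]
After op 11 (swap): stack=[35,35] mem=[0,0,0,0]
After op 12 (swap): stack=[35,35] mem=[0,0,0,0]
After op 13 (push 6): stack=[35,35,6] mem=[0,0,0,0]
After op 14 (STO M2): stack=[35,35] mem=[0,0,6,0]
After op 15 (*): stack=[1225] mem=[0,0,6,0]
After op 16 (RCL M3): stack=[1225,0] mem=[0,0,6,0]
After op 17 (swap): stack=[0,1225] mem=[0,0,6,0]
After op 18 (swap): stack=[1225,0] mem=[0,0,6,0]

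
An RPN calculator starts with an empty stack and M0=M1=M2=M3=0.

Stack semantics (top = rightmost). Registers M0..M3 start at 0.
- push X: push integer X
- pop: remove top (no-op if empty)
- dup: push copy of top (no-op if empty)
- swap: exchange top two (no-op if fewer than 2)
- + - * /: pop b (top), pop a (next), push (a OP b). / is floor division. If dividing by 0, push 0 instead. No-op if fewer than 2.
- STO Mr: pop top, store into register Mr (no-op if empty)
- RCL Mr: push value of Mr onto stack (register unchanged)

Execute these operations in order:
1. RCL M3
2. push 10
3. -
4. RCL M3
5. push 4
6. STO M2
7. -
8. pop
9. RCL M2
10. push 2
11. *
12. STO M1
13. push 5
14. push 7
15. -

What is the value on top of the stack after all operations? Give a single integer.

After op 1 (RCL M3): stack=[0] mem=[0,0,0,0]
After op 2 (push 10): stack=[0,10] mem=[0,0,0,0]
After op 3 (-): stack=[-10] mem=[0,0,0,0]
After op 4 (RCL M3): stack=[-10,0] mem=[0,0,0,0]
After op 5 (push 4): stack=[-10,0,4] mem=[0,0,0,0]
After op 6 (STO M2): stack=[-10,0] mem=[0,0,4,0]
After op 7 (-): stack=[-10] mem=[0,0,4,0]
After op 8 (pop): stack=[empty] mem=[0,0,4,0]
After op 9 (RCL M2): stack=[4] mem=[0,0,4,0]
After op 10 (push 2): stack=[4,2] mem=[0,0,4,0]
After op 11 (*): stack=[8] mem=[0,0,4,0]
After op 12 (STO M1): stack=[empty] mem=[0,8,4,0]
After op 13 (push 5): stack=[5] mem=[0,8,4,0]
After op 14 (push 7): stack=[5,7] mem=[0,8,4,0]
After op 15 (-): stack=[-2] mem=[0,8,4,0]

Answer: -2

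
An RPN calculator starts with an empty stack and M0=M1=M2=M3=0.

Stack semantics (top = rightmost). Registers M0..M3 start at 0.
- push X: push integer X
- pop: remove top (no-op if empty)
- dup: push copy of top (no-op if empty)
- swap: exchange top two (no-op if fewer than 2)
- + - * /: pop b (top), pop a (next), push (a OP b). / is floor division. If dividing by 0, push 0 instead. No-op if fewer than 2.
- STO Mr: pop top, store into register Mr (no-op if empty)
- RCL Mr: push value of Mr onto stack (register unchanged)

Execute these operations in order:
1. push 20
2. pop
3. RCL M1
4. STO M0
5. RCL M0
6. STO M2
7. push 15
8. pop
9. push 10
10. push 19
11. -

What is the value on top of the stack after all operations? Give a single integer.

Answer: -9

Derivation:
After op 1 (push 20): stack=[20] mem=[0,0,0,0]
After op 2 (pop): stack=[empty] mem=[0,0,0,0]
After op 3 (RCL M1): stack=[0] mem=[0,0,0,0]
After op 4 (STO M0): stack=[empty] mem=[0,0,0,0]
After op 5 (RCL M0): stack=[0] mem=[0,0,0,0]
After op 6 (STO M2): stack=[empty] mem=[0,0,0,0]
After op 7 (push 15): stack=[15] mem=[0,0,0,0]
After op 8 (pop): stack=[empty] mem=[0,0,0,0]
After op 9 (push 10): stack=[10] mem=[0,0,0,0]
After op 10 (push 19): stack=[10,19] mem=[0,0,0,0]
After op 11 (-): stack=[-9] mem=[0,0,0,0]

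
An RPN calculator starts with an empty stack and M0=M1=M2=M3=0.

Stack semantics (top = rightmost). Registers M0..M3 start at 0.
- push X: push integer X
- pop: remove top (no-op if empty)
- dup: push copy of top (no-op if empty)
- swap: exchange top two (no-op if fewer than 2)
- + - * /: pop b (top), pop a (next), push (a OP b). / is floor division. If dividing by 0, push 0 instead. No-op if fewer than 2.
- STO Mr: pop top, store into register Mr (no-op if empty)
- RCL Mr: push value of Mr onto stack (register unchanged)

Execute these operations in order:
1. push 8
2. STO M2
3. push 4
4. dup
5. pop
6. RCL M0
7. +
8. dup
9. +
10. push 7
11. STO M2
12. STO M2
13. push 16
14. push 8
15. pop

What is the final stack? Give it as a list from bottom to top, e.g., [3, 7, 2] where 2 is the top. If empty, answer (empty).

Answer: [16]

Derivation:
After op 1 (push 8): stack=[8] mem=[0,0,0,0]
After op 2 (STO M2): stack=[empty] mem=[0,0,8,0]
After op 3 (push 4): stack=[4] mem=[0,0,8,0]
After op 4 (dup): stack=[4,4] mem=[0,0,8,0]
After op 5 (pop): stack=[4] mem=[0,0,8,0]
After op 6 (RCL M0): stack=[4,0] mem=[0,0,8,0]
After op 7 (+): stack=[4] mem=[0,0,8,0]
After op 8 (dup): stack=[4,4] mem=[0,0,8,0]
After op 9 (+): stack=[8] mem=[0,0,8,0]
After op 10 (push 7): stack=[8,7] mem=[0,0,8,0]
After op 11 (STO M2): stack=[8] mem=[0,0,7,0]
After op 12 (STO M2): stack=[empty] mem=[0,0,8,0]
After op 13 (push 16): stack=[16] mem=[0,0,8,0]
After op 14 (push 8): stack=[16,8] mem=[0,0,8,0]
After op 15 (pop): stack=[16] mem=[0,0,8,0]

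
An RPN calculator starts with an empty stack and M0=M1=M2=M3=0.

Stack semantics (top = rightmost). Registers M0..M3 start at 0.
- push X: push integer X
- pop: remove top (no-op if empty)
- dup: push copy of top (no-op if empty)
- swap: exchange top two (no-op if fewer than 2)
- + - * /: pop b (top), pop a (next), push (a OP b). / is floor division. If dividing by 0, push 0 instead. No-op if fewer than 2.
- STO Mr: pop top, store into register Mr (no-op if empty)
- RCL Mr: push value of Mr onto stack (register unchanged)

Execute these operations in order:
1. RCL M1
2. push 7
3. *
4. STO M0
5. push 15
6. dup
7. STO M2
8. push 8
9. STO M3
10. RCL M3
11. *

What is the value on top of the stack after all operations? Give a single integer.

After op 1 (RCL M1): stack=[0] mem=[0,0,0,0]
After op 2 (push 7): stack=[0,7] mem=[0,0,0,0]
After op 3 (*): stack=[0] mem=[0,0,0,0]
After op 4 (STO M0): stack=[empty] mem=[0,0,0,0]
After op 5 (push 15): stack=[15] mem=[0,0,0,0]
After op 6 (dup): stack=[15,15] mem=[0,0,0,0]
After op 7 (STO M2): stack=[15] mem=[0,0,15,0]
After op 8 (push 8): stack=[15,8] mem=[0,0,15,0]
After op 9 (STO M3): stack=[15] mem=[0,0,15,8]
After op 10 (RCL M3): stack=[15,8] mem=[0,0,15,8]
After op 11 (*): stack=[120] mem=[0,0,15,8]

Answer: 120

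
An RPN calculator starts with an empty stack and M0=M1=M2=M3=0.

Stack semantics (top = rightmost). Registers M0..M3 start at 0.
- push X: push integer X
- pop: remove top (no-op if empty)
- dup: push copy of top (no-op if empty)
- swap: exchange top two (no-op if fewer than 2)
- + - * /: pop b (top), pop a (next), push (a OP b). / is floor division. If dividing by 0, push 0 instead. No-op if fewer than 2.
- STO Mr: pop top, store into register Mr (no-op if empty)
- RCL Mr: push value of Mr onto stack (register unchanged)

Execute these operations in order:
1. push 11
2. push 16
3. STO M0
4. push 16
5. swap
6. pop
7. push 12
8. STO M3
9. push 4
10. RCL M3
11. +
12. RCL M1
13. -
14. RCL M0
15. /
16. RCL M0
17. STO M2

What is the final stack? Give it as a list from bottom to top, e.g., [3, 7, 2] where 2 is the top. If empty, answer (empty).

After op 1 (push 11): stack=[11] mem=[0,0,0,0]
After op 2 (push 16): stack=[11,16] mem=[0,0,0,0]
After op 3 (STO M0): stack=[11] mem=[16,0,0,0]
After op 4 (push 16): stack=[11,16] mem=[16,0,0,0]
After op 5 (swap): stack=[16,11] mem=[16,0,0,0]
After op 6 (pop): stack=[16] mem=[16,0,0,0]
After op 7 (push 12): stack=[16,12] mem=[16,0,0,0]
After op 8 (STO M3): stack=[16] mem=[16,0,0,12]
After op 9 (push 4): stack=[16,4] mem=[16,0,0,12]
After op 10 (RCL M3): stack=[16,4,12] mem=[16,0,0,12]
After op 11 (+): stack=[16,16] mem=[16,0,0,12]
After op 12 (RCL M1): stack=[16,16,0] mem=[16,0,0,12]
After op 13 (-): stack=[16,16] mem=[16,0,0,12]
After op 14 (RCL M0): stack=[16,16,16] mem=[16,0,0,12]
After op 15 (/): stack=[16,1] mem=[16,0,0,12]
After op 16 (RCL M0): stack=[16,1,16] mem=[16,0,0,12]
After op 17 (STO M2): stack=[16,1] mem=[16,0,16,12]

Answer: [16, 1]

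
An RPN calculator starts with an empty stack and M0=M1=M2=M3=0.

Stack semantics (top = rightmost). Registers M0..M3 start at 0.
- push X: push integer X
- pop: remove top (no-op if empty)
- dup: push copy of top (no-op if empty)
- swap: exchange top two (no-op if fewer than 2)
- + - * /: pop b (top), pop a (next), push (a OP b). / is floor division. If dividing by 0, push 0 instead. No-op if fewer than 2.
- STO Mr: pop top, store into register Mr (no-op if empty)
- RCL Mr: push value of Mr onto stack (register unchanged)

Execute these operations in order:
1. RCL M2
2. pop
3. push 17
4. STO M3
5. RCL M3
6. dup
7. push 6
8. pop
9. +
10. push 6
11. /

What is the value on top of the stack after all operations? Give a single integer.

After op 1 (RCL M2): stack=[0] mem=[0,0,0,0]
After op 2 (pop): stack=[empty] mem=[0,0,0,0]
After op 3 (push 17): stack=[17] mem=[0,0,0,0]
After op 4 (STO M3): stack=[empty] mem=[0,0,0,17]
After op 5 (RCL M3): stack=[17] mem=[0,0,0,17]
After op 6 (dup): stack=[17,17] mem=[0,0,0,17]
After op 7 (push 6): stack=[17,17,6] mem=[0,0,0,17]
After op 8 (pop): stack=[17,17] mem=[0,0,0,17]
After op 9 (+): stack=[34] mem=[0,0,0,17]
After op 10 (push 6): stack=[34,6] mem=[0,0,0,17]
After op 11 (/): stack=[5] mem=[0,0,0,17]

Answer: 5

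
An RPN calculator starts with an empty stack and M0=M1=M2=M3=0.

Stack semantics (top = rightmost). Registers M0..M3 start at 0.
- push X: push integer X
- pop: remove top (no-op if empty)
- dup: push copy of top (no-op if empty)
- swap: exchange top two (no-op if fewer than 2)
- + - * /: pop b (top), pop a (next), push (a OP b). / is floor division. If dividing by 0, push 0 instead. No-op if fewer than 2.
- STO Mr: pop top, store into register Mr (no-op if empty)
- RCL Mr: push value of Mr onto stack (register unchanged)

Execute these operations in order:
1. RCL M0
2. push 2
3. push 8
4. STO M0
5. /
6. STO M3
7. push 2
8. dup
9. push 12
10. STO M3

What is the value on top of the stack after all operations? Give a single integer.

After op 1 (RCL M0): stack=[0] mem=[0,0,0,0]
After op 2 (push 2): stack=[0,2] mem=[0,0,0,0]
After op 3 (push 8): stack=[0,2,8] mem=[0,0,0,0]
After op 4 (STO M0): stack=[0,2] mem=[8,0,0,0]
After op 5 (/): stack=[0] mem=[8,0,0,0]
After op 6 (STO M3): stack=[empty] mem=[8,0,0,0]
After op 7 (push 2): stack=[2] mem=[8,0,0,0]
After op 8 (dup): stack=[2,2] mem=[8,0,0,0]
After op 9 (push 12): stack=[2,2,12] mem=[8,0,0,0]
After op 10 (STO M3): stack=[2,2] mem=[8,0,0,12]

Answer: 2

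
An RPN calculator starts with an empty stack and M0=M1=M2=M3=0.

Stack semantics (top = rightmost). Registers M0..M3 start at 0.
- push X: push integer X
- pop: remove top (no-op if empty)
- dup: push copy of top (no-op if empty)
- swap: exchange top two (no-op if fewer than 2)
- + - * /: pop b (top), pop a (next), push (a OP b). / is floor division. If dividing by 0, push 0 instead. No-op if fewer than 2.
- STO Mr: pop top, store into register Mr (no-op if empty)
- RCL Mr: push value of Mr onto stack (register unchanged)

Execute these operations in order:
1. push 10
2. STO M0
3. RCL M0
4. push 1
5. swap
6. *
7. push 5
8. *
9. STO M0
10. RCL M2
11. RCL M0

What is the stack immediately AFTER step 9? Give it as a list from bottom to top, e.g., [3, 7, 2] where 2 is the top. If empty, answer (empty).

After op 1 (push 10): stack=[10] mem=[0,0,0,0]
After op 2 (STO M0): stack=[empty] mem=[10,0,0,0]
After op 3 (RCL M0): stack=[10] mem=[10,0,0,0]
After op 4 (push 1): stack=[10,1] mem=[10,0,0,0]
After op 5 (swap): stack=[1,10] mem=[10,0,0,0]
After op 6 (*): stack=[10] mem=[10,0,0,0]
After op 7 (push 5): stack=[10,5] mem=[10,0,0,0]
After op 8 (*): stack=[50] mem=[10,0,0,0]
After op 9 (STO M0): stack=[empty] mem=[50,0,0,0]

(empty)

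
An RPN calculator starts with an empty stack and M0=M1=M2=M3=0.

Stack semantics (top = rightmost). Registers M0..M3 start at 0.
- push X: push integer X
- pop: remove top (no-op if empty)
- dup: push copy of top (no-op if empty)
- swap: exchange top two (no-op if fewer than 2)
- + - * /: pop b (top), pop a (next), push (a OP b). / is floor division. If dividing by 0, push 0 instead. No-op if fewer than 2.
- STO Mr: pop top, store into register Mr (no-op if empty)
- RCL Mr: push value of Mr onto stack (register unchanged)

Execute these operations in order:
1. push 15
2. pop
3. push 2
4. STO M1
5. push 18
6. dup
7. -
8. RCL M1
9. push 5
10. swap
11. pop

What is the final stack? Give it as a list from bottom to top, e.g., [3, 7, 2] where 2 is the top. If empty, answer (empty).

Answer: [0, 5]

Derivation:
After op 1 (push 15): stack=[15] mem=[0,0,0,0]
After op 2 (pop): stack=[empty] mem=[0,0,0,0]
After op 3 (push 2): stack=[2] mem=[0,0,0,0]
After op 4 (STO M1): stack=[empty] mem=[0,2,0,0]
After op 5 (push 18): stack=[18] mem=[0,2,0,0]
After op 6 (dup): stack=[18,18] mem=[0,2,0,0]
After op 7 (-): stack=[0] mem=[0,2,0,0]
After op 8 (RCL M1): stack=[0,2] mem=[0,2,0,0]
After op 9 (push 5): stack=[0,2,5] mem=[0,2,0,0]
After op 10 (swap): stack=[0,5,2] mem=[0,2,0,0]
After op 11 (pop): stack=[0,5] mem=[0,2,0,0]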